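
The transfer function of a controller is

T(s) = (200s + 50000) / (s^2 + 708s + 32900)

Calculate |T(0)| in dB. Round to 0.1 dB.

T(0) = 50000 / 32900 ≈ 1.5198
20 log₁₀(1.5198) ≈ 3.64 dB

3.6 dB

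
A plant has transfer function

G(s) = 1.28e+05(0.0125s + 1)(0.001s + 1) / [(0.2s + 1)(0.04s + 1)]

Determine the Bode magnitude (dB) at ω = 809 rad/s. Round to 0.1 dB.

50.1 dB

At ω = 809 rad/s:
zero (1 + j809·0.0125) = 1 + j10.1125 → |·| ≈ 10.162, ∠ ≈ 84.35°
zero (1 + j809·0.001) = 1 + j0.809 → |·| ≈ 1.2863, ∠ ≈ 38.97°
pole (1 + j809·0.2) = 1 + j161.8 → |·| ≈ 161.8, ∠ ≈ 89.65°
pole (1 + j809·0.04) = 1 + j32.36 → |·| ≈ 32.375, ∠ ≈ 88.23°
|G| = 1.28e+05 · 10.162 · 1.2863 / (161.8 · 32.375) ≈ 319.41
Gain = 20 log₁₀(319.41) ≈ 50.09 dB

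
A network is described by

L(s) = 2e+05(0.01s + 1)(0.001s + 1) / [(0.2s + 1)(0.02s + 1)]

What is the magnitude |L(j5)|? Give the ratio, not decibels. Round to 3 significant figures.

1.41e+05

At ω = 5 rad/s:
zero (1 + j5·0.01) = 1 + j0.05 → |·| ≈ 1.0012, ∠ ≈ 2.86°
zero (1 + j5·0.001) = 1 + j0.005 → |·| ≈ 1, ∠ ≈ 0.29°
pole (1 + j5·0.2) = 1 + j1 → |·| ≈ 1.4142, ∠ ≈ 45.00°
pole (1 + j5·0.02) = 1 + j0.1 → |·| ≈ 1.005, ∠ ≈ 5.71°
|L| = 2e+05 · 1.0012 · 1 / (1.4142 · 1.005) ≈ 1.4089e+05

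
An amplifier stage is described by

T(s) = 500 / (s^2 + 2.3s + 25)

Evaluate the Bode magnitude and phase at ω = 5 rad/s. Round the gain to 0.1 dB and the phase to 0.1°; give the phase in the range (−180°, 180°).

At s = jω = j5:
quadratic: (j5)² + 2.3·j5 + 25 = 0 + j11.5 → |·| ≈ 11.5, ∠ ≈ 90.00°
|T| = 500 / 11.5 ≈ 43.478
Gain = 20 log₁₀(43.478) ≈ 32.77 dB
∠T = 0.00° − 90.00° = -90.00°

32.8 dB, -90.0°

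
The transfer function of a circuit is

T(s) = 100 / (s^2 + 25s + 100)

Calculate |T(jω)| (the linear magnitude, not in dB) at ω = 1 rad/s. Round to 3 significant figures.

Substitute s = j1:
Numerator: 100 = 100 + j0
Denominator: (j1)^2 + 25(j1) + 100 = 99 + j25
|N| = √(100² + 0²) ≈ 100, ∠N ≈ 0.00°
|D| = √(99² + 25²) ≈ 102.11, ∠D ≈ 14.17°
|T| = 100 / 102.11 ≈ 0.97934

0.979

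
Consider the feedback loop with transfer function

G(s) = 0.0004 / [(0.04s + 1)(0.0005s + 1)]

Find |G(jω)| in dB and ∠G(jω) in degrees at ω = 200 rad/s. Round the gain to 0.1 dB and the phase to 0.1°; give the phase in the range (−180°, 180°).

-86.1 dB, -88.6°

At ω = 200 rad/s:
pole (1 + j200·0.04) = 1 + j8 → |·| ≈ 8.0623, ∠ ≈ 82.87°
pole (1 + j200·0.0005) = 1 + j0.1 → |·| ≈ 1.005, ∠ ≈ 5.71°
|G| = 0.0004 · 1 / (8.0623 · 1.005) ≈ 4.9367e-05
Gain = 20 log₁₀(4.9367e-05) ≈ -86.13 dB
∠G = (0°) − (82.87° + 5.71°) = -88.58°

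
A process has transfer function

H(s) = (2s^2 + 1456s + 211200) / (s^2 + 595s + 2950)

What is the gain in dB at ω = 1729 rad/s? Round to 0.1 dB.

6.0 dB

Substitute s = j1729:
Numerator: 2(j1729)^2 + 1456(j1729) + 211200 = -5767682 + j2517424
Denominator: (j1729)^2 + 595(j1729) + 2950 = -2986491 + j1028755
|N| = √(5767682² + 2517424²) ≈ 6.2931e+06, ∠N ≈ 156.42°
|D| = √(2986491² + 1028755²) ≈ 3.1587e+06, ∠D ≈ 160.99°
|H| = 6.2931e+06 / 3.1587e+06 ≈ 1.9923
Gain = 20 log₁₀(1.9923) ≈ 5.99 dB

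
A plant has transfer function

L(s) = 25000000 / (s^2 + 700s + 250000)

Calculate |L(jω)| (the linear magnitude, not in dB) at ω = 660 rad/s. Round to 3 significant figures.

At s = jω = j660:
quadratic: (j660)² + 700·j660 + 250000 = -185600 + j462000 → |·| ≈ 4.9789e+05, ∠ ≈ 111.89°
|L| = 25000000 / 4.9789e+05 ≈ 50.212

50.2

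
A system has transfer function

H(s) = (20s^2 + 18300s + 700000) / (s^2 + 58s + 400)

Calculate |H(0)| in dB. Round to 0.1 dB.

H(0) = 700000 / 400 = 1750
20 log₁₀(1750) ≈ 64.86 dB

64.9 dB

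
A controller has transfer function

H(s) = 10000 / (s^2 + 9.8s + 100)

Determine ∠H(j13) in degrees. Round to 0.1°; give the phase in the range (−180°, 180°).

-118.4°

At s = jω = j13:
quadratic: (j13)² + 9.8·j13 + 100 = -69 + j127.4 → |·| ≈ 144.89, ∠ ≈ 118.44°
∠H = 0.00° − 118.44° = -118.44°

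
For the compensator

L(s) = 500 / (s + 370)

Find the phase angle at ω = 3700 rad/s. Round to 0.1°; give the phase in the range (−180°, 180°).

At s = jω = j3700:
pole (s+370): 370 + j3700 → |·| = √(370²+3700²) = √13826900 ≈ 3718.5, ∠ = arctan(3700/370) ≈ 84.29°
∠L = 0.00° − 84.29° = -84.29°

-84.3°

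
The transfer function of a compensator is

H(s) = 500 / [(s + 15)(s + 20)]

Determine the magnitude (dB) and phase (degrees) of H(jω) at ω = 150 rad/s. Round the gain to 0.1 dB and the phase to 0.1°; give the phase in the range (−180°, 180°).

-33.2 dB, -166.7°

At s = jω = j150:
pole (s+15): 15 + j150 → |·| = √(15²+150²) = √22725 ≈ 150.75, ∠ = arctan(150/15) ≈ 84.29°
pole (s+20): 20 + j150 → |·| = √(20²+150²) = √22900 ≈ 151.33, ∠ = arctan(150/20) ≈ 82.41°
|H| = 500 / 22813 ≈ 0.021917
Gain = 20 log₁₀(0.021917) ≈ -33.18 dB
∠H = 0.00° − 166.70° = -166.70°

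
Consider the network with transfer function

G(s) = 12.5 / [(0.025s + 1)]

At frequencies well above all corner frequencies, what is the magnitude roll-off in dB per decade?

-20 dB/decade

Each pole contributes −20 dB/decade at high frequency; each zero contributes +20 dB/decade.
Net: 0 zero(s) − 1 pole(s) → -20 dB/decade.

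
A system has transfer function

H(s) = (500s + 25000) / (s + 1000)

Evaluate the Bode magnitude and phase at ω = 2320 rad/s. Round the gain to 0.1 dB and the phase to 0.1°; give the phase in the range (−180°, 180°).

53.2 dB, 22.1°

Substitute s = j2320:
Numerator: 500(j2320) + 25000 = 25000 + j1160000
Denominator: (j2320) + 1000 = 1000 + j2320
|N| = √(25000² + 1160000²) ≈ 1.1603e+06, ∠N ≈ 88.77°
|D| = √(1000² + 2320²) ≈ 2526.3, ∠D ≈ 66.68°
|H| = 1.1603e+06 / 2526.3 ≈ 459.29
Gain = 20 log₁₀(459.29) ≈ 53.24 dB
∠H = 88.77° − 66.68° = 22.09°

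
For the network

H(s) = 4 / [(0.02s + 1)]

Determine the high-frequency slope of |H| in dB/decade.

-20 dB/decade

Each pole contributes −20 dB/decade at high frequency; each zero contributes +20 dB/decade.
Net: 0 zero(s) − 1 pole(s) → -20 dB/decade.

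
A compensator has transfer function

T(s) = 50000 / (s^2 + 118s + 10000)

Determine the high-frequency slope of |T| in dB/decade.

Each pole contributes −20 dB/decade at high frequency; each zero contributes +20 dB/decade.
Net: 0 zero(s) − 2 pole(s) → -40 dB/decade.

-40 dB/decade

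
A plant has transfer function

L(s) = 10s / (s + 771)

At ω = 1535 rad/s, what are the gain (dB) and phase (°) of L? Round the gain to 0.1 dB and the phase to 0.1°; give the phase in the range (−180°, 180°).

19.0 dB, 26.7°

At s = jω = j1535:
zero at origin: s = j1535 → |·| = 1535, ∠ = 90.00°
pole (s+771): 771 + j1535 → |·| = √(771²+1535²) = √2950666 ≈ 1717.8, ∠ = arctan(1535/771) ≈ 63.33°
|L| = 10 · 1535 / 1717.8 ≈ 8.9358
Gain = 20 log₁₀(8.9358) ≈ 19.02 dB
∠L = 90.00° − 63.33° = 26.67°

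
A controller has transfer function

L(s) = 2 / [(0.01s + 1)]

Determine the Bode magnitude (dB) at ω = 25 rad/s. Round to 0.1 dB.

5.8 dB

At ω = 25 rad/s:
pole (1 + j25·0.01) = 1 + j0.25 → |·| ≈ 1.0308, ∠ ≈ 14.04°
|L| = 2 · 1 / (1.0308) ≈ 1.9402
Gain = 20 log₁₀(1.9402) ≈ 5.76 dB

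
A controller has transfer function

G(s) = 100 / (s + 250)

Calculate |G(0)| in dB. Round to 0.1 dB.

G(0) = 100 / (250) = 0.4
20 log₁₀(0.4) ≈ -7.96 dB

-8.0 dB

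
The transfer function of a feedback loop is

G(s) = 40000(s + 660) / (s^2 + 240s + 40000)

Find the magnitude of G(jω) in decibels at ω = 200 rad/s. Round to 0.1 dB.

At s = jω = j200:
zero (s+660): 660 + j200 → |·| = √(660²+200²) = √475600 ≈ 689.64, ∠ = arctan(200/660) ≈ 16.86°
quadratic: (j200)² + 240·j200 + 40000 = 0 + j48000 → |·| ≈ 48000, ∠ ≈ 90.00°
|G| = 40000 · 689.64 / 48000 ≈ 574.7
Gain = 20 log₁₀(574.7) ≈ 55.19 dB

55.2 dB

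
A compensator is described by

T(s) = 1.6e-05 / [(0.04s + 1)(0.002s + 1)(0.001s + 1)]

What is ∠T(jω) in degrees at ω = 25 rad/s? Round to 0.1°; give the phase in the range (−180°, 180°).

-49.3°

At ω = 25 rad/s:
pole (1 + j25·0.04) = 1 + j1 → |·| ≈ 1.4142, ∠ ≈ 45.00°
pole (1 + j25·0.002) = 1 + j0.05 → |·| ≈ 1.0012, ∠ ≈ 2.86°
pole (1 + j25·0.001) = 1 + j0.025 → |·| ≈ 1.0003, ∠ ≈ 1.43°
∠T = (0°) − (45.00° + 2.86° + 1.43°) = -49.29°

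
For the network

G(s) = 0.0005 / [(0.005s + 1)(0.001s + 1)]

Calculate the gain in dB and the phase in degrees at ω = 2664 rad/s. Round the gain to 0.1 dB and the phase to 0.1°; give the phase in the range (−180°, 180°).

-97.6 dB, -155.1°

At ω = 2664 rad/s:
pole (1 + j2664·0.005) = 1 + j13.32 → |·| ≈ 13.357, ∠ ≈ 85.71°
pole (1 + j2664·0.001) = 1 + j2.664 → |·| ≈ 2.8455, ∠ ≈ 69.43°
|G| = 0.0005 · 1 / (13.357 · 2.8455) ≈ 1.3155e-05
Gain = 20 log₁₀(1.3155e-05) ≈ -97.62 dB
∠G = (0°) − (85.71° + 69.43°) = -155.14°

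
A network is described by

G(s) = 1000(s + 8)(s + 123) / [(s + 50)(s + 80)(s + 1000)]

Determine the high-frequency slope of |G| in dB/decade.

-20 dB/decade

Each pole contributes −20 dB/decade at high frequency; each zero contributes +20 dB/decade.
Net: 2 zero(s) − 3 pole(s) → -20 dB/decade.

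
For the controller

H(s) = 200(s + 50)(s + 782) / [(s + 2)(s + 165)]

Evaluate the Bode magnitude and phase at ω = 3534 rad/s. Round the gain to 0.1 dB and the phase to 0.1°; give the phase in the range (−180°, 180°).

46.2 dB, -10.6°

At s = jω = j3534:
zero (s+50): 50 + j3534 → |·| = √(50²+3534²) = √12491656 ≈ 3534.4, ∠ = arctan(3534/50) ≈ 89.19°
zero (s+782): 782 + j3534 → |·| = √(782²+3534²) = √13100680 ≈ 3619.5, ∠ = arctan(3534/782) ≈ 77.52°
pole (s+2): 2 + j3534 → |·| = √(2²+3534²) = √12489160 ≈ 3534, ∠ = arctan(3534/2) ≈ 89.97°
pole (s+165): 165 + j3534 → |·| = √(165²+3534²) = √12516381 ≈ 3537.8, ∠ = arctan(3534/165) ≈ 87.33°
|H| = 200 · 1.2793e+07 / 1.2503e+07 ≈ 204.64
Gain = 20 log₁₀(204.64) ≈ 46.22 dB
∠H = 166.71° − 177.30° = -10.59°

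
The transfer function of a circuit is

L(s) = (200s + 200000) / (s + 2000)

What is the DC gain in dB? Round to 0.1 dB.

L(0) = 200000 / 2000 = 100
20 log₁₀(100) ≈ 40.00 dB

40.0 dB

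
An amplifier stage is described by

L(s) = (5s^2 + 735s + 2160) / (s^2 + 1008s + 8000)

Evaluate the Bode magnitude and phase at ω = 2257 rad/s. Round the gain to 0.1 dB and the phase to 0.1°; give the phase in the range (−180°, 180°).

Substitute s = j2257:
Numerator: 5(j2257)^2 + 735(j2257) + 2160 = -25468085 + j1658895
Denominator: (j2257)^2 + 1008(j2257) + 8000 = -5086049 + j2275056
|N| = √(25468085² + 1658895²) ≈ 2.5522e+07, ∠N ≈ 176.27°
|D| = √(5086049² + 2275056²) ≈ 5.5717e+06, ∠D ≈ 155.90°
|L| = 2.5522e+07 / 5.5717e+06 ≈ 4.5806
Gain = 20 log₁₀(4.5806) ≈ 13.22 dB
∠L = 176.27° − 155.90° = 20.37°

13.2 dB, 20.4°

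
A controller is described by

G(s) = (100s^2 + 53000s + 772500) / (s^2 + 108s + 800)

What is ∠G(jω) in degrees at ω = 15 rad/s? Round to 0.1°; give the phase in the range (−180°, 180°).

Substitute s = j15:
Numerator: 100(j15)^2 + 53000(j15) + 772500 = 750000 + j795000
Denominator: (j15)^2 + 108(j15) + 800 = 575 + j1620
|N| = √(750000² + 795000²) ≈ 1.0929e+06, ∠N ≈ 46.67°
|D| = √(575² + 1620²) ≈ 1719, ∠D ≈ 70.46°
∠G = 46.67° − 70.46° = -23.79°

-23.8°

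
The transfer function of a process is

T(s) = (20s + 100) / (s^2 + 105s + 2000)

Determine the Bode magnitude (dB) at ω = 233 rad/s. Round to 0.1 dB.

Substitute s = j233:
Numerator: 20(j233) + 100 = 100 + j4660
Denominator: (j233)^2 + 105(j233) + 2000 = -52289 + j24465
|N| = √(100² + 4660²) ≈ 4661.1, ∠N ≈ 88.77°
|D| = √(52289² + 24465²) ≈ 57729, ∠D ≈ 154.93°
|T| = 4661.1 / 57729 ≈ 0.080741
Gain = 20 log₁₀(0.080741) ≈ -21.86 dB

-21.9 dB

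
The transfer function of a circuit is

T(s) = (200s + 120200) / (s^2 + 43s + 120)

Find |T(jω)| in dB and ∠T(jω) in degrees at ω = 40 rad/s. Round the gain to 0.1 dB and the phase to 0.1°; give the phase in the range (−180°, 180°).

34.5 dB, -126.9°

Substitute s = j40:
Numerator: 200(j40) + 120200 = 120200 + j8000
Denominator: (j40)^2 + 43(j40) + 120 = -1480 + j1720
|N| = √(120200² + 8000²) ≈ 1.2047e+05, ∠N ≈ 3.81°
|D| = √(1480² + 1720²) ≈ 2269.1, ∠D ≈ 130.71°
|T| = 1.2047e+05 / 2269.1 ≈ 53.092
Gain = 20 log₁₀(53.092) ≈ 34.50 dB
∠T = 3.81° − 130.71° = -126.90°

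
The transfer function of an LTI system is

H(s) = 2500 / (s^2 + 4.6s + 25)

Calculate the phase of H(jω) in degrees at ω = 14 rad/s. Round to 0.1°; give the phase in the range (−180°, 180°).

At s = jω = j14:
quadratic: (j14)² + 4.6·j14 + 25 = -171 + j64.4 → |·| ≈ 182.72, ∠ ≈ 159.36°
∠H = 0.00° − 159.36° = -159.36°

-159.4°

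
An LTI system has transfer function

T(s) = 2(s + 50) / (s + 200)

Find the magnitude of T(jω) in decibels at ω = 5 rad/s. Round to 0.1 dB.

-6.0 dB

At s = jω = j5:
zero (s+50): 50 + j5 → |·| = √(50²+5²) = √2525 ≈ 50.249, ∠ = arctan(5/50) ≈ 5.71°
pole (s+200): 200 + j5 → |·| = √(200²+5²) = √40025 ≈ 200.06, ∠ = arctan(5/200) ≈ 1.43°
|T| = 2 · 50.249 / 200.06 ≈ 0.50234
Gain = 20 log₁₀(0.50234) ≈ -5.98 dB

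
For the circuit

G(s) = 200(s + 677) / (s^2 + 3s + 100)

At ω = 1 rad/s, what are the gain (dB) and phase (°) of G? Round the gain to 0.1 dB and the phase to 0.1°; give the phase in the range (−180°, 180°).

At s = jω = j1:
zero (s+677): 677 + j1 → |·| = √(677²+1²) = √458330 ≈ 677, ∠ = arctan(1/677) ≈ 0.08°
quadratic: (j1)² + 3·j1 + 100 = 99 + j3 → |·| ≈ 99.045, ∠ ≈ 1.74°
|G| = 200 · 677 / 99.045 ≈ 1367.1
Gain = 20 log₁₀(1367.1) ≈ 62.72 dB
∠G = 0.08° − 1.74° = -1.66°

62.7 dB, -1.7°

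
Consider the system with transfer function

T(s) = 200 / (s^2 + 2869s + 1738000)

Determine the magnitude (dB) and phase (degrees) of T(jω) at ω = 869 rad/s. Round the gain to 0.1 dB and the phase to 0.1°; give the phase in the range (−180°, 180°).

-82.5 dB, -68.5°

Substitute s = j869:
Numerator: 200 = 200 + j0
Denominator: (j869)^2 + 2869(j869) + 1738000 = 982839 + j2493161
|N| = √(200² + 0²) ≈ 200, ∠N ≈ 0.00°
|D| = √(982839² + 2493161²) ≈ 2.6799e+06, ∠D ≈ 68.48°
|T| = 200 / 2.6799e+06 ≈ 7.463e-05
Gain = 20 log₁₀(7.463e-05) ≈ -82.54 dB
∠T = 0.00° − 68.48° = -68.48°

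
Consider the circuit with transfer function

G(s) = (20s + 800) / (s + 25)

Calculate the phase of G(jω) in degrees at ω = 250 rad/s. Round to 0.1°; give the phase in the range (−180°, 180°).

-3.4°

Substitute s = j250:
Numerator: 20(j250) + 800 = 800 + j5000
Denominator: (j250) + 25 = 25 + j250
|N| = √(800² + 5000²) ≈ 5063.6, ∠N ≈ 80.91°
|D| = √(25² + 250²) ≈ 251.25, ∠D ≈ 84.29°
∠G = 80.91° − 84.29° = -3.38°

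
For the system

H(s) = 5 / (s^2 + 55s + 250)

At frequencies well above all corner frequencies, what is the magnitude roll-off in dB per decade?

-40 dB/decade

Each pole contributes −20 dB/decade at high frequency; each zero contributes +20 dB/decade.
Net: 0 zero(s) − 2 pole(s) → -40 dB/decade.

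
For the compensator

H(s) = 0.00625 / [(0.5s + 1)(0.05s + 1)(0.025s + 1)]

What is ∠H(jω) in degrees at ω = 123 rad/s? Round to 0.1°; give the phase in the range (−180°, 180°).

At ω = 123 rad/s:
pole (1 + j123·0.5) = 1 + j61.5 → |·| ≈ 61.508, ∠ ≈ 89.07°
pole (1 + j123·0.05) = 1 + j6.15 → |·| ≈ 6.2308, ∠ ≈ 80.76°
pole (1 + j123·0.025) = 1 + j3.075 → |·| ≈ 3.2335, ∠ ≈ 71.99°
∠H = (0°) − (89.07° + 80.76° + 71.99°) = -241.82° ≡ 118.18° (principal value)

118.2°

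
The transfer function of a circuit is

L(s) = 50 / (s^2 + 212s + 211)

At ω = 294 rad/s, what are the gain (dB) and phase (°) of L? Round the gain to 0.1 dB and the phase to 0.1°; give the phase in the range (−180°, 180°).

-66.6 dB, -144.1°

Substitute s = j294:
Numerator: 50 = 50 + j0
Denominator: (j294)^2 + 212(j294) + 211 = -86225 + j62328
|N| = √(50² + 0²) ≈ 50, ∠N ≈ 0.00°
|D| = √(86225² + 62328²) ≈ 1.0639e+05, ∠D ≈ 144.14°
|L| = 50 / 1.0639e+05 ≈ 0.00046997
Gain = 20 log₁₀(0.00046997) ≈ -66.56 dB
∠L = 0.00° − 144.14° = -144.14°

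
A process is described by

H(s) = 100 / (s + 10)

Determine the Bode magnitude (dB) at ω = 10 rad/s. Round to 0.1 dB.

At s = jω = j10:
pole (s+10): 10 + j10 → |·| = √(10²+10²) = √200 ≈ 14.142, ∠ = arctan(10/10) ≈ 45.00°
|H| = 100 / 14.142 ≈ 7.0711
Gain = 20 log₁₀(7.0711) ≈ 16.99 dB

17.0 dB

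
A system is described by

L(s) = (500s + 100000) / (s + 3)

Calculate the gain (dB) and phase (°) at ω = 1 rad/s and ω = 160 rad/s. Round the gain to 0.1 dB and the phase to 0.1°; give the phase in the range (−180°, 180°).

Substitute s = j1:
Numerator: 500(j1) + 100000 = 100000 + j500
Denominator: (j1) + 3 = 3 + j1
|N| = √(100000² + 500²) ≈ 1e+05, ∠N ≈ 0.29°
|D| = √(3² + 1²) ≈ 3.1623, ∠D ≈ 18.43°
|L| = 1e+05 / 3.1623 ≈ 31623
Gain = 20 log₁₀(31623) ≈ 90.00 dB
∠L = 0.29° − 18.43° = -18.14°

Substitute s = j160:
Numerator: 500(j160) + 100000 = 100000 + j80000
Denominator: (j160) + 3 = 3 + j160
|N| = √(100000² + 80000²) ≈ 1.2806e+05, ∠N ≈ 38.66°
|D| = √(3² + 160²) ≈ 160.03, ∠D ≈ 88.93°
|L| = 1.2806e+05 / 160.03 ≈ 800.22
Gain = 20 log₁₀(800.22) ≈ 58.06 dB
∠L = 38.66° − 88.93° = -50.27°

ω = 1: 90.0 dB, -18.1°; ω = 160: 58.1 dB, -50.3°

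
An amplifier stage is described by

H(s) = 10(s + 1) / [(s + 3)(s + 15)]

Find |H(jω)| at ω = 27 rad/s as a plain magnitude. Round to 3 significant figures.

At s = jω = j27:
zero (s+1): 1 + j27 → |·| = √(1²+27²) = √730 ≈ 27.019, ∠ = arctan(27/1) ≈ 87.88°
pole (s+3): 3 + j27 → |·| = √(3²+27²) = √738 ≈ 27.166, ∠ = arctan(27/3) ≈ 83.66°
pole (s+15): 15 + j27 → |·| = √(15²+27²) = √954 ≈ 30.887, ∠ = arctan(27/15) ≈ 60.95°
|H| = 10 · 27.019 / 839.08 ≈ 0.32201

0.322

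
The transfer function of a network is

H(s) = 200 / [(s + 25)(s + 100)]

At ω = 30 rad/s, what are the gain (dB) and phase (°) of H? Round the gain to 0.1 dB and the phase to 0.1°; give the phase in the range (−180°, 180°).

-26.2 dB, -66.9°

At s = jω = j30:
pole (s+25): 25 + j30 → |·| = √(25²+30²) = √1525 ≈ 39.051, ∠ = arctan(30/25) ≈ 50.19°
pole (s+100): 100 + j30 → |·| = √(100²+30²) = √10900 ≈ 104.4, ∠ = arctan(30/100) ≈ 16.70°
|H| = 200 / 4076.9 ≈ 0.049057
Gain = 20 log₁₀(0.049057) ≈ -26.19 dB
∠H = 0.00° − 66.89° = -66.89°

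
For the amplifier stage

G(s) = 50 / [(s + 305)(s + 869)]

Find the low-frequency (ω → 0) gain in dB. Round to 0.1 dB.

G(0) = 50 / (305·869) ≈ 0.00018865
20 log₁₀(0.00018865) ≈ -74.49 dB

-74.5 dB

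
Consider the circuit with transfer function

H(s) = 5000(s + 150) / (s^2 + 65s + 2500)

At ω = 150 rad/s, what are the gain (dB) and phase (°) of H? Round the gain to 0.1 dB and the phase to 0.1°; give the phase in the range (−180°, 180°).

33.6 dB, -109.0°

At s = jω = j150:
zero (s+150): 150 + j150 → |·| = √(150²+150²) = √45000 ≈ 212.13, ∠ = arctan(150/150) ≈ 45.00°
quadratic: (j150)² + 65·j150 + 2500 = -20000 + j9750 → |·| ≈ 22250, ∠ ≈ 154.01°
|H| = 5000 · 212.13 / 22250 ≈ 47.67
Gain = 20 log₁₀(47.67) ≈ 33.56 dB
∠H = 45.00° − 154.01° = -109.01°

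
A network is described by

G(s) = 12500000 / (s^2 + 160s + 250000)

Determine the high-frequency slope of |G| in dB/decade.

Each pole contributes −20 dB/decade at high frequency; each zero contributes +20 dB/decade.
Net: 0 zero(s) − 2 pole(s) → -40 dB/decade.

-40 dB/decade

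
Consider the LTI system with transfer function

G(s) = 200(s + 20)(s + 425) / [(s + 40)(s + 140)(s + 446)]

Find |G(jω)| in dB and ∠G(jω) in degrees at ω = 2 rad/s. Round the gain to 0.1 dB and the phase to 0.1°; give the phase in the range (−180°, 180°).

At s = jω = j2:
zero (s+20): 20 + j2 → |·| = √(20²+2²) = √404 ≈ 20.1, ∠ = arctan(2/20) ≈ 5.71°
zero (s+425): 425 + j2 → |·| = √(425²+2²) = √180629 ≈ 425, ∠ = arctan(2/425) ≈ 0.27°
pole (s+40): 40 + j2 → |·| = √(40²+2²) = √1604 ≈ 40.05, ∠ = arctan(2/40) ≈ 2.86°
pole (s+140): 140 + j2 → |·| = √(140²+2²) = √19604 ≈ 140.01, ∠ = arctan(2/140) ≈ 0.82°
pole (s+446): 446 + j2 → |·| = √(446²+2²) = √198920 ≈ 446, ∠ = arctan(2/446) ≈ 0.26°
|G| = 200 · 8542.5 / 2.5009e+06 ≈ 0.68315
Gain = 20 log₁₀(0.68315) ≈ -3.31 dB
∠G = 5.98° − 3.94° = 2.04°

-3.3 dB, 2.0°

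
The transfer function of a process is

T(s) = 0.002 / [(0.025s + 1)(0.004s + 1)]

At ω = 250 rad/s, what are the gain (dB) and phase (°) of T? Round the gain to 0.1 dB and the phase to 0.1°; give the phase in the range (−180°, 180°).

-73.0 dB, -125.9°

At ω = 250 rad/s:
pole (1 + j250·0.025) = 1 + j6.25 → |·| ≈ 6.3295, ∠ ≈ 80.91°
pole (1 + j250·0.004) = 1 + j1 → |·| ≈ 1.4142, ∠ ≈ 45.00°
|T| = 0.002 · 1 / (6.3295 · 1.4142) ≈ 0.00022343
Gain = 20 log₁₀(0.00022343) ≈ -73.02 dB
∠T = (0°) − (80.91° + 45.00°) = -125.91°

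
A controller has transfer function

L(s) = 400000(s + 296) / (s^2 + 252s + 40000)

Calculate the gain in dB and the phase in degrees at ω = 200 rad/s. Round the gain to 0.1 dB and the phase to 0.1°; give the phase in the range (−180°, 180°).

69.1 dB, -56.0°

At s = jω = j200:
zero (s+296): 296 + j200 → |·| = √(296²+200²) = √127616 ≈ 357.23, ∠ = arctan(200/296) ≈ 34.05°
quadratic: (j200)² + 252·j200 + 40000 = 0 + j50400 → |·| ≈ 50400, ∠ ≈ 90.00°
|L| = 400000 · 357.23 / 50400 ≈ 2835.2
Gain = 20 log₁₀(2835.2) ≈ 69.05 dB
∠L = 34.05° − 90.00° = -55.95°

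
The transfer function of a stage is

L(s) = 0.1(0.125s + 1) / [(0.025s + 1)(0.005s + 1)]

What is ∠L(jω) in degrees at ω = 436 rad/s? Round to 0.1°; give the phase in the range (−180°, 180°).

At ω = 436 rad/s:
zero (1 + j436·0.125) = 1 + j54.5 → |·| ≈ 54.509, ∠ ≈ 88.95°
pole (1 + j436·0.025) = 1 + j10.9 → |·| ≈ 10.946, ∠ ≈ 84.76°
pole (1 + j436·0.005) = 1 + j2.18 → |·| ≈ 2.3984, ∠ ≈ 65.36°
∠L = (88.95°) − (84.76° + 65.36°) = -61.17°

-61.2°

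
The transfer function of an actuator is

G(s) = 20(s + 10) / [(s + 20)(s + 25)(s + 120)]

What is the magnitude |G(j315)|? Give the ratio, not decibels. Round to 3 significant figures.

0.000187

At s = jω = j315:
zero (s+10): 10 + j315 → |·| = √(10²+315²) = √99325 ≈ 315.16, ∠ = arctan(315/10) ≈ 88.18°
pole (s+20): 20 + j315 → |·| = √(20²+315²) = √99625 ≈ 315.63, ∠ = arctan(315/20) ≈ 86.37°
pole (s+25): 25 + j315 → |·| = √(25²+315²) = √99850 ≈ 315.99, ∠ = arctan(315/25) ≈ 85.46°
pole (s+120): 120 + j315 → |·| = √(120²+315²) = √113625 ≈ 337.08, ∠ = arctan(315/120) ≈ 69.15°
|G| = 20 · 315.16 / 3.3619e+07 ≈ 0.00018749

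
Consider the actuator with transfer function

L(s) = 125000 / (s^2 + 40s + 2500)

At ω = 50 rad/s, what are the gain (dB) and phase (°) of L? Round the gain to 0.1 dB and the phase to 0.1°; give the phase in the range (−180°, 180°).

35.9 dB, -90.0°

At s = jω = j50:
quadratic: (j50)² + 40·j50 + 2500 = 0 + j2000 → |·| ≈ 2000, ∠ ≈ 90.00°
|L| = 125000 / 2000 ≈ 62.5
Gain = 20 log₁₀(62.5) ≈ 35.92 dB
∠L = 0.00° − 90.00° = -90.00°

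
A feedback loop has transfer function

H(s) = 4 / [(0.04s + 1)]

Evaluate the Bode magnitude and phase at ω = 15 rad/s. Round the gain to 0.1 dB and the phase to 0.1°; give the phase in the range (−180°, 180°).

At ω = 15 rad/s:
pole (1 + j15·0.04) = 1 + j0.6 → |·| ≈ 1.1662, ∠ ≈ 30.96°
|H| = 4 · 1 / (1.1662) ≈ 3.4299
Gain = 20 log₁₀(3.4299) ≈ 10.71 dB
∠H = (0°) − (30.96°) = -30.96°

10.7 dB, -31.0°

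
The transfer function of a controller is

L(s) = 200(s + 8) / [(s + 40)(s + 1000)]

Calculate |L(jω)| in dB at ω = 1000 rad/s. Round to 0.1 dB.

At s = jω = j1000:
zero (s+8): 8 + j1000 → |·| = √(8²+1000²) = √1000064 ≈ 1000, ∠ = arctan(1000/8) ≈ 89.54°
pole (s+40): 40 + j1000 → |·| = √(40²+1000²) = √1001600 ≈ 1000.8, ∠ = arctan(1000/40) ≈ 87.71°
pole (s+1000): 1000 + j1000 → |·| = √(1000²+1000²) = √2000000 ≈ 1414.2, ∠ = arctan(1000/1000) ≈ 45.00°
|L| = 200 · 1000 / 1.4153e+06 ≈ 0.14131
Gain = 20 log₁₀(0.14131) ≈ -17.00 dB

-17.0 dB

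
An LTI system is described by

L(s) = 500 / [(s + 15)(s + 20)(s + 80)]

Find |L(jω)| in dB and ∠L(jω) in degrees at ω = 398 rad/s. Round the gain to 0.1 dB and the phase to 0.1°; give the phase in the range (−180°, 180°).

At s = jω = j398:
pole (s+15): 15 + j398 → |·| = √(15²+398²) = √158629 ≈ 398.28, ∠ = arctan(398/15) ≈ 87.84°
pole (s+20): 20 + j398 → |·| = √(20²+398²) = √158804 ≈ 398.5, ∠ = arctan(398/20) ≈ 87.12°
pole (s+80): 80 + j398 → |·| = √(80²+398²) = √164804 ≈ 405.96, ∠ = arctan(398/80) ≈ 78.63°
|L| = 500 / 6.4432e+07 ≈ 7.7601e-06
Gain = 20 log₁₀(7.7601e-06) ≈ -102.20 dB
∠L = 0.00° − 253.59° = -253.59° ≡ 106.41° (principal value)

-102.2 dB, 106.4°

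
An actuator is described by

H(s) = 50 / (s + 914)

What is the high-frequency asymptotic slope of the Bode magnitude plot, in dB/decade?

-20 dB/decade

Each pole contributes −20 dB/decade at high frequency; each zero contributes +20 dB/decade.
Net: 0 zero(s) − 1 pole(s) → -20 dB/decade.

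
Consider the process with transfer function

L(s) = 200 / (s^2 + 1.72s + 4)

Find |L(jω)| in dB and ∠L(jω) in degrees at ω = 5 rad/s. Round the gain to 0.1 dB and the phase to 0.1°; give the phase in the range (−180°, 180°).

18.9 dB, -157.7°

At s = jω = j5:
quadratic: (j5)² + 1.72·j5 + 4 = -21 + j8.6 → |·| ≈ 22.693, ∠ ≈ 157.73°
|L| = 200 / 22.693 ≈ 8.8133
Gain = 20 log₁₀(8.8133) ≈ 18.90 dB
∠L = 0.00° − 157.73° = -157.73°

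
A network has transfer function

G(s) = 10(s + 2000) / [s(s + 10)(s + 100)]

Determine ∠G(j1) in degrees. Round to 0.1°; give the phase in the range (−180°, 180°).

-96.3°

At s = jω = j1:
zero (s+2000): 2000 + j1 → |·| = √(2000²+1²) = √4000001 ≈ 2000, ∠ = arctan(1/2000) ≈ 0.03°
pole (s+10): 10 + j1 → |·| = √(10²+1²) = √101 ≈ 10.05, ∠ = arctan(1/10) ≈ 5.71°
pole (s+100): 100 + j1 → |·| = √(100²+1²) = √10001 ≈ 100, ∠ = arctan(1/100) ≈ 0.57°
pole at origin: |s| = 1, ∠ = 90.00° (in denominator)
∠G = 0.03° − 96.28° = -96.25°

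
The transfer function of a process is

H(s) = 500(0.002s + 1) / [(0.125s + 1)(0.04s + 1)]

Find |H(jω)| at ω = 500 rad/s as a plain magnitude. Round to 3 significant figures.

0.565

At ω = 500 rad/s:
zero (1 + j500·0.002) = 1 + j1 → |·| ≈ 1.4142, ∠ ≈ 45.00°
pole (1 + j500·0.125) = 1 + j62.5 → |·| ≈ 62.508, ∠ ≈ 89.08°
pole (1 + j500·0.04) = 1 + j20 → |·| ≈ 20.025, ∠ ≈ 87.14°
|H| = 500 · 1.4142 / (62.508 · 20.025) ≈ 0.5649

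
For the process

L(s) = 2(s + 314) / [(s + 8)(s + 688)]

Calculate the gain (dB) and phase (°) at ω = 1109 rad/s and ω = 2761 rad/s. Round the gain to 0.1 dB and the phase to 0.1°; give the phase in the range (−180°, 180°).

At s = jω = j1109:
zero (s+314): 314 + j1109 → |·| = √(314²+1109²) = √1328477 ≈ 1152.6, ∠ = arctan(1109/314) ≈ 74.19°
pole (s+8): 8 + j1109 → |·| = √(8²+1109²) = √1229945 ≈ 1109, ∠ = arctan(1109/8) ≈ 89.59°
pole (s+688): 688 + j1109 → |·| = √(688²+1109²) = √1703225 ≈ 1305.1, ∠ = arctan(1109/688) ≈ 58.19°
|L| = 2 · 1152.6 / 1.4474e+06 ≈ 0.0015926
Gain = 20 log₁₀(0.0015926) ≈ -55.96 dB
∠L = 74.19° − 147.78° = -73.59°

At s = jω = j2761:
zero (s+314): 314 + j2761 → |·| = √(314²+2761²) = √7721717 ≈ 2778.8, ∠ = arctan(2761/314) ≈ 83.51°
pole (s+8): 8 + j2761 → |·| = √(8²+2761²) = √7623185 ≈ 2761, ∠ = arctan(2761/8) ≈ 89.83°
pole (s+688): 688 + j2761 → |·| = √(688²+2761²) = √8096465 ≈ 2845.4, ∠ = arctan(2761/688) ≈ 76.01°
|L| = 2 · 2778.8 / 7.8561e+06 ≈ 0.00070742
Gain = 20 log₁₀(0.00070742) ≈ -63.01 dB
∠L = 83.51° − 165.84° = -82.33°

ω = 1109: -56.0 dB, -73.6°; ω = 2761: -63.0 dB, -82.3°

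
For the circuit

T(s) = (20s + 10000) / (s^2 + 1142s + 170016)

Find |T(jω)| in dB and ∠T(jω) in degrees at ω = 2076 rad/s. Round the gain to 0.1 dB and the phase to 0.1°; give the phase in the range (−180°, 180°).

Substitute s = j2076:
Numerator: 20(j2076) + 10000 = 10000 + j41520
Denominator: (j2076)^2 + 1142(j2076) + 170016 = -4139760 + j2370792
|N| = √(10000² + 41520²) ≈ 42707, ∠N ≈ 76.46°
|D| = √(4139760² + 2370792²) ≈ 4.7706e+06, ∠D ≈ 150.20°
|T| = 42707 / 4.7706e+06 ≈ 0.0089521
Gain = 20 log₁₀(0.0089521) ≈ -40.96 dB
∠T = 76.46° − 150.20° = -73.74°

-41.0 dB, -73.7°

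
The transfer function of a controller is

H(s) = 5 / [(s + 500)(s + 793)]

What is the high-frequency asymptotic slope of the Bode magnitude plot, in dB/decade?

-40 dB/decade

Each pole contributes −20 dB/decade at high frequency; each zero contributes +20 dB/decade.
Net: 0 zero(s) − 2 pole(s) → -40 dB/decade.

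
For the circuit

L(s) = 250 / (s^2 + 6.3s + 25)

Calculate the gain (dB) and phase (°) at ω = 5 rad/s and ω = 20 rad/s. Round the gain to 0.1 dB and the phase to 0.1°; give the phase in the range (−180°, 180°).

At s = jω = j5:
quadratic: (j5)² + 6.3·j5 + 25 = 0 + j31.5 → |·| ≈ 31.5, ∠ ≈ 90.00°
|L| = 250 / 31.5 ≈ 7.9365
Gain = 20 log₁₀(7.9365) ≈ 17.99 dB
∠L = 0.00° − 90.00° = -90.00°

At s = jω = j20:
quadratic: (j20)² + 6.3·j20 + 25 = -375 + j126 → |·| ≈ 395.6, ∠ ≈ 161.43°
|L| = 250 / 395.6 ≈ 0.63195
Gain = 20 log₁₀(0.63195) ≈ -3.99 dB
∠L = 0.00° − 161.43° = -161.43°

ω = 5: 18.0 dB, -90.0°; ω = 20: -4.0 dB, -161.4°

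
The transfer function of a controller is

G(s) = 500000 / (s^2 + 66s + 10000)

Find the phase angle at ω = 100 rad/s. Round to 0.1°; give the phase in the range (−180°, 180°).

At s = jω = j100:
quadratic: (j100)² + 66·j100 + 10000 = 0 + j6600 → |·| ≈ 6600, ∠ ≈ 90.00°
∠G = 0.00° − 90.00° = -90.00°

-90.0°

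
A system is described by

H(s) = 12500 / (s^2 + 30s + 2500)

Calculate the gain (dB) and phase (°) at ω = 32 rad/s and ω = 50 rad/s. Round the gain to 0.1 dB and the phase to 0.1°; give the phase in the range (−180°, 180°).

At s = jω = j32:
quadratic: (j32)² + 30·j32 + 2500 = 1476 + j960 → |·| ≈ 1760.7, ∠ ≈ 33.04°
|H| = 12500 / 1760.7 ≈ 7.0994
Gain = 20 log₁₀(7.0994) ≈ 17.02 dB
∠H = 0.00° − 33.04° = -33.04°

At s = jω = j50:
quadratic: (j50)² + 30·j50 + 2500 = 0 + j1500 → |·| ≈ 1500, ∠ ≈ 90.00°
|H| = 12500 / 1500 ≈ 8.3333
Gain = 20 log₁₀(8.3333) ≈ 18.42 dB
∠H = 0.00° − 90.00° = -90.00°

ω = 32: 17.0 dB, -33.0°; ω = 50: 18.4 dB, -90.0°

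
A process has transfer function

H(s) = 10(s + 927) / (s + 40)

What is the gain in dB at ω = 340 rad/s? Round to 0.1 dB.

At s = jω = j340:
zero (s+927): 927 + j340 → |·| = √(927²+340²) = √974929 ≈ 987.38, ∠ = arctan(340/927) ≈ 20.14°
pole (s+40): 40 + j340 → |·| = √(40²+340²) = √117200 ≈ 342.34, ∠ = arctan(340/40) ≈ 83.29°
|H| = 10 · 987.38 / 342.34 ≈ 28.842
Gain = 20 log₁₀(28.842) ≈ 29.20 dB

29.2 dB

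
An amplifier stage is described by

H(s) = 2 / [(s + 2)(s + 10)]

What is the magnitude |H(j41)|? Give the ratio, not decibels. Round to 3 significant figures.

0.00115

At s = jω = j41:
pole (s+2): 2 + j41 → |·| = √(2²+41²) = √1685 ≈ 41.049, ∠ = arctan(41/2) ≈ 87.21°
pole (s+10): 10 + j41 → |·| = √(10²+41²) = √1781 ≈ 42.202, ∠ = arctan(41/10) ≈ 76.29°
|H| = 2 / 1732.3 ≈ 0.0011545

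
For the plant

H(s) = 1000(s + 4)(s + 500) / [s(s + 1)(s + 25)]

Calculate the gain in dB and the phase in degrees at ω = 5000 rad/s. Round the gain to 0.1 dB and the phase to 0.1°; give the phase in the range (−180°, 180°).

-13.9 dB, -95.5°

At s = jω = j5000:
zero (s+4): 4 + j5000 → |·| = √(4²+5000²) = √25000016 ≈ 5000, ∠ = arctan(5000/4) ≈ 89.95°
zero (s+500): 500 + j5000 → |·| = √(500²+5000²) = √25250000 ≈ 5024.9, ∠ = arctan(5000/500) ≈ 84.29°
pole (s+1): 1 + j5000 → |·| = √(1²+5000²) = √25000001 ≈ 5000, ∠ = arctan(5000/1) ≈ 89.99°
pole (s+25): 25 + j5000 → |·| = √(25²+5000²) = √25000625 ≈ 5000.1, ∠ = arctan(5000/25) ≈ 89.71°
pole at origin: |s| = 5000, ∠ = 90.00° (in denominator)
|H| = 1000 · 2.5124e+07 / 1.25e+11 ≈ 0.20099
Gain = 20 log₁₀(0.20099) ≈ -13.94 dB
∠H = 174.24° − 269.70° = -95.46°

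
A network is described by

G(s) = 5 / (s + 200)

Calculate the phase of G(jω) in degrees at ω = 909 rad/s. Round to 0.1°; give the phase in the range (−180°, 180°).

-77.6°

At s = jω = j909:
pole (s+200): 200 + j909 → |·| = √(200²+909²) = √866281 ≈ 930.74, ∠ = arctan(909/200) ≈ 77.59°
∠G = 0.00° − 77.59° = -77.59°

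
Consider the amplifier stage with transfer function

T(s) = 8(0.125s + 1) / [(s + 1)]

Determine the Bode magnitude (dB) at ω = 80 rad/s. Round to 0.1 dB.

0.0 dB

At ω = 80 rad/s:
zero (1 + j80·0.125) = 1 + j10 → |·| ≈ 10.05, ∠ ≈ 84.29°
pole (1 + j80·1) = 1 + j80 → |·| ≈ 80.006, ∠ ≈ 89.28°
|T| = 8 · 10.05 / (80.006) ≈ 1.0049
Gain = 20 log₁₀(1.0049) ≈ 0.04 dB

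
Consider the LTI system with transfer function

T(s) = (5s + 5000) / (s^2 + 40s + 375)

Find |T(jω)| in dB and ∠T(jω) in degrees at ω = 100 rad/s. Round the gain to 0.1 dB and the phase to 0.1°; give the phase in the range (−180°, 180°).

-6.3 dB, -151.7°

Substitute s = j100:
Numerator: 5(j100) + 5000 = 5000 + j500
Denominator: (j100)^2 + 40(j100) + 375 = -9625 + j4000
|N| = √(5000² + 500²) ≈ 5024.9, ∠N ≈ 5.71°
|D| = √(9625² + 4000²) ≈ 10423, ∠D ≈ 157.43°
|T| = 5024.9 / 10423 ≈ 0.4821
Gain = 20 log₁₀(0.4821) ≈ -6.34 dB
∠T = 5.71° − 157.43° = -151.72°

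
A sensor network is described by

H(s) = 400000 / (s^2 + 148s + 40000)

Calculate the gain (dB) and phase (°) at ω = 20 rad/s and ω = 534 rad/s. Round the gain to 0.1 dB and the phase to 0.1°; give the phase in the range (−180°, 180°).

ω = 20: 20.1 dB, -4.3°; ω = 534: 3.8 dB, -162.1°

At s = jω = j20:
quadratic: (j20)² + 148·j20 + 40000 = 39600 + j2960 → |·| ≈ 39710, ∠ ≈ 4.27°
|H| = 400000 / 39710 ≈ 10.073
Gain = 20 log₁₀(10.073) ≈ 20.06 dB
∠H = 0.00° − 4.27° = -4.27°

At s = jω = j534:
quadratic: (j534)² + 148·j534 + 40000 = -245156 + j79032 → |·| ≈ 2.5758e+05, ∠ ≈ 162.13°
|H| = 400000 / 2.5758e+05 ≈ 1.5529
Gain = 20 log₁₀(1.5529) ≈ 3.82 dB
∠H = 0.00° − 162.13° = -162.13°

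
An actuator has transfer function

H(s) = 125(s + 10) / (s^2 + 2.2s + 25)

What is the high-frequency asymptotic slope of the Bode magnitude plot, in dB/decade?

Each pole contributes −20 dB/decade at high frequency; each zero contributes +20 dB/decade.
Net: 1 zero(s) − 2 pole(s) → -20 dB/decade.

-20 dB/decade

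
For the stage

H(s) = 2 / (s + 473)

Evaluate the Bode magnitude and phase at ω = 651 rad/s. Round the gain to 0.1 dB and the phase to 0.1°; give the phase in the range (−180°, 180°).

Substitute s = j651:
Numerator: 2 = 2 + j0
Denominator: (j651) + 473 = 473 + j651
|N| = √(2² + 0²) ≈ 2, ∠N ≈ 0.00°
|D| = √(473² + 651²) ≈ 804.69, ∠D ≈ 54.00°
|H| = 2 / 804.69 ≈ 0.0024854
Gain = 20 log₁₀(0.0024854) ≈ -52.09 dB
∠H = 0.00° − 54.00° = -54.00°

-52.1 dB, -54.0°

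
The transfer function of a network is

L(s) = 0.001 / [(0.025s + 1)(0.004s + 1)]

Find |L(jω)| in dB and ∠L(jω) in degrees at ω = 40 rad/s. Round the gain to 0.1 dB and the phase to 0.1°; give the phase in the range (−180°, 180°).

-63.1 dB, -54.1°

At ω = 40 rad/s:
pole (1 + j40·0.025) = 1 + j1 → |·| ≈ 1.4142, ∠ ≈ 45.00°
pole (1 + j40·0.004) = 1 + j0.16 → |·| ≈ 1.0127, ∠ ≈ 9.09°
|L| = 0.001 · 1 / (1.4142 · 1.0127) ≈ 0.00069825
Gain = 20 log₁₀(0.00069825) ≈ -63.12 dB
∠L = (0°) − (45.00° + 9.09°) = -54.09°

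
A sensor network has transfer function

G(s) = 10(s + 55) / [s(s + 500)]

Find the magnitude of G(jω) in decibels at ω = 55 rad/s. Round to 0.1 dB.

At s = jω = j55:
zero (s+55): 55 + j55 → |·| = √(55²+55²) = √6050 ≈ 77.782, ∠ = arctan(55/55) ≈ 45.00°
pole (s+500): 500 + j55 → |·| = √(500²+55²) = √253025 ≈ 503.02, ∠ = arctan(55/500) ≈ 6.28°
pole at origin: |s| = 55, ∠ = 90.00° (in denominator)
|G| = 10 · 77.782 / 27666 ≈ 0.028115
Gain = 20 log₁₀(0.028115) ≈ -31.02 dB

-31.0 dB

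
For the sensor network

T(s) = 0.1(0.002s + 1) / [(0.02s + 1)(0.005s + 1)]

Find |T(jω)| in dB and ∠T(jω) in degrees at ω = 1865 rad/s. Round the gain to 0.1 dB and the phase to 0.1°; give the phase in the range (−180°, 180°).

At ω = 1865 rad/s:
zero (1 + j1865·0.002) = 1 + j3.73 → |·| ≈ 3.8617, ∠ ≈ 74.99°
pole (1 + j1865·0.02) = 1 + j37.3 → |·| ≈ 37.313, ∠ ≈ 88.46°
pole (1 + j1865·0.005) = 1 + j9.325 → |·| ≈ 9.3785, ∠ ≈ 83.88°
|T| = 0.1 · 3.8617 / (37.313 · 9.3785) ≈ 0.0011035
Gain = 20 log₁₀(0.0011035) ≈ -59.14 dB
∠T = (74.99°) − (88.46° + 83.88°) = -97.35°

-59.1 dB, -97.4°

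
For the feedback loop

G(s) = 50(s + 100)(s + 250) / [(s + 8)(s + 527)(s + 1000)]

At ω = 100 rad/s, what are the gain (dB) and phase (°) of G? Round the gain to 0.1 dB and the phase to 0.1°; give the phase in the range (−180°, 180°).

-29.1 dB, -35.1°

At s = jω = j100:
zero (s+100): 100 + j100 → |·| = √(100²+100²) = √20000 ≈ 141.42, ∠ = arctan(100/100) ≈ 45.00°
zero (s+250): 250 + j100 → |·| = √(250²+100²) = √72500 ≈ 269.26, ∠ = arctan(100/250) ≈ 21.80°
pole (s+8): 8 + j100 → |·| = √(8²+100²) = √10064 ≈ 100.32, ∠ = arctan(100/8) ≈ 85.43°
pole (s+527): 527 + j100 → |·| = √(527²+100²) = √287729 ≈ 536.4, ∠ = arctan(100/527) ≈ 10.74°
pole (s+1000): 1000 + j100 → |·| = √(1000²+100²) = √1010000 ≈ 1005, ∠ = arctan(100/1000) ≈ 5.71°
|G| = 50 · 38079 / 5.4081e+07 ≈ 0.035206
Gain = 20 log₁₀(0.035206) ≈ -29.07 dB
∠G = 66.80° − 101.88° = -35.08°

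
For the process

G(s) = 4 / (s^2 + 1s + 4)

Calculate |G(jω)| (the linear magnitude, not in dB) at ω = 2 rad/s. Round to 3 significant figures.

2.00

At s = jω = j2:
quadratic: (j2)² + 1·j2 + 4 = 0 + j2 → |·| ≈ 2, ∠ ≈ 90.00°
|G| = 4 / 2 ≈ 2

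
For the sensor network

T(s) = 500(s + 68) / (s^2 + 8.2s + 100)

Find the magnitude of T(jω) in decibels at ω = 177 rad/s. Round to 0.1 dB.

9.6 dB

At s = jω = j177:
zero (s+68): 68 + j177 → |·| = √(68²+177²) = √35953 ≈ 189.61, ∠ = arctan(177/68) ≈ 68.98°
quadratic: (j177)² + 8.2·j177 + 100 = -31229 + j1451.4 → |·| ≈ 31263, ∠ ≈ 177.34°
|T| = 500 · 189.61 / 31263 ≈ 3.0325
Gain = 20 log₁₀(3.0325) ≈ 9.64 dB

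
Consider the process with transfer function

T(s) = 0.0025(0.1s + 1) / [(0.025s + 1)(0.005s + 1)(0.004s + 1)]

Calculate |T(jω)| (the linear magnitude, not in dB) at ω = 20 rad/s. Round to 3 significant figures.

At ω = 20 rad/s:
zero (1 + j20·0.1) = 1 + j2 → |·| ≈ 2.2361, ∠ ≈ 63.43°
pole (1 + j20·0.025) = 1 + j0.5 → |·| ≈ 1.118, ∠ ≈ 26.57°
pole (1 + j20·0.005) = 1 + j0.1 → |·| ≈ 1.005, ∠ ≈ 5.71°
pole (1 + j20·0.004) = 1 + j0.08 → |·| ≈ 1.0032, ∠ ≈ 4.57°
|T| = 0.0025 · 2.2361 / (1.118 · 1.005 · 1.0032) ≈ 0.0049595

0.00496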